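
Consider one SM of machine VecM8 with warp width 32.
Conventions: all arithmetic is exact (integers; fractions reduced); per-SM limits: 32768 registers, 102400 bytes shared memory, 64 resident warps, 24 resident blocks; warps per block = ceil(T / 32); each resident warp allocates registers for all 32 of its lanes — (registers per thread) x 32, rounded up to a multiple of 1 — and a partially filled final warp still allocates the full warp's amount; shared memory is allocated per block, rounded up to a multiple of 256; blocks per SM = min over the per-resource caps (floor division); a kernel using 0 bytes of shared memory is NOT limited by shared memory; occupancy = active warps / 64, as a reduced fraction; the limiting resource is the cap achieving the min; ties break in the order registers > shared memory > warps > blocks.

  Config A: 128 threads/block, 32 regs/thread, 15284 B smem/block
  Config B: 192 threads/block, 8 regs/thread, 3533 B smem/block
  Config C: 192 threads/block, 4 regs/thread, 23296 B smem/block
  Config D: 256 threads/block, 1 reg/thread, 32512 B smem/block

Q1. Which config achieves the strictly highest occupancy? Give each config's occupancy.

occupancies: A 3/8, B 15/16, C 3/8, D 3/8

Answer: B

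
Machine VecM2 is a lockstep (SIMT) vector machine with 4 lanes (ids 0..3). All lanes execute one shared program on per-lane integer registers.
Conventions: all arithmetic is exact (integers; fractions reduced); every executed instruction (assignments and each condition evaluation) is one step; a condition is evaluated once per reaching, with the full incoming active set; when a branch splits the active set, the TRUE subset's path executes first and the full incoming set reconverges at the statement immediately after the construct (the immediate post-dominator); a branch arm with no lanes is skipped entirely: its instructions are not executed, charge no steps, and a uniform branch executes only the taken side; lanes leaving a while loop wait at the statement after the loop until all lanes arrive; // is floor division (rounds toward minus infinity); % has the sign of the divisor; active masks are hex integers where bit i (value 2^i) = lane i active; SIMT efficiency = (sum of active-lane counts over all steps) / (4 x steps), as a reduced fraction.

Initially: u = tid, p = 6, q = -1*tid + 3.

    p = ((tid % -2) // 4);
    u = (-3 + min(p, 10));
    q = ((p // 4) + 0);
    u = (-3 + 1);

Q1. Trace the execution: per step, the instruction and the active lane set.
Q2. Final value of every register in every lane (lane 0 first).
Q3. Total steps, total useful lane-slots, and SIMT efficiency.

step 0: p <- ((tid % -2) // 4)       0xf
step 1: u <- (-3 + min(p, 10))       0xf
step 2: q <- ((p // 4) + 0)          0xf
step 3: u <- (-3 + 1)                0xf

Answer: 4 steps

u: -2,-2,-2,-2
p: 0,-1,0,-1
q: 0,-1,0,-1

steps = 4; useful = 16; efficiency = 16/16 = 1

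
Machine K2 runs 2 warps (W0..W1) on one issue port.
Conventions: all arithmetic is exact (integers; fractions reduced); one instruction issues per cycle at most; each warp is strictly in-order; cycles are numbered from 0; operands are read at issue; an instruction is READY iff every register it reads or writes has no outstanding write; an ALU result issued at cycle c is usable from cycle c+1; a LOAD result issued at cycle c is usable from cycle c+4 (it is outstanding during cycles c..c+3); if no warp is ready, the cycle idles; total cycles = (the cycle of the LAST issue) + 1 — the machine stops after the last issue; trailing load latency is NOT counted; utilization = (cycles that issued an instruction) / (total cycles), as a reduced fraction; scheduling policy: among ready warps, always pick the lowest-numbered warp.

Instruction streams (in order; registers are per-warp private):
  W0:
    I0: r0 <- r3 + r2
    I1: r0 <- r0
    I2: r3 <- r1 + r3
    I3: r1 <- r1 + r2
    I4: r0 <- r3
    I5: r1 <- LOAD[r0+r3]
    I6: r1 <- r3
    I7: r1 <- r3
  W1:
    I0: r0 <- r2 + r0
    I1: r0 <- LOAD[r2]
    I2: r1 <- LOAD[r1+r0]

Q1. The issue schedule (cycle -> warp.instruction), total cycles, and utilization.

cycle 0: W0.I0
cycle 1: W0.I1
cycle 2: W0.I2
cycle 3: W0.I3
cycle 4: W0.I4
cycle 5: W0.I5
cycle 6: W1.I0
cycle 7: W1.I1
cycle 8: idle
cycle 9: W0.I6
cycle 10: W0.I7
cycle 11: W1.I2

Answer: 12 cycles, utilization 11/12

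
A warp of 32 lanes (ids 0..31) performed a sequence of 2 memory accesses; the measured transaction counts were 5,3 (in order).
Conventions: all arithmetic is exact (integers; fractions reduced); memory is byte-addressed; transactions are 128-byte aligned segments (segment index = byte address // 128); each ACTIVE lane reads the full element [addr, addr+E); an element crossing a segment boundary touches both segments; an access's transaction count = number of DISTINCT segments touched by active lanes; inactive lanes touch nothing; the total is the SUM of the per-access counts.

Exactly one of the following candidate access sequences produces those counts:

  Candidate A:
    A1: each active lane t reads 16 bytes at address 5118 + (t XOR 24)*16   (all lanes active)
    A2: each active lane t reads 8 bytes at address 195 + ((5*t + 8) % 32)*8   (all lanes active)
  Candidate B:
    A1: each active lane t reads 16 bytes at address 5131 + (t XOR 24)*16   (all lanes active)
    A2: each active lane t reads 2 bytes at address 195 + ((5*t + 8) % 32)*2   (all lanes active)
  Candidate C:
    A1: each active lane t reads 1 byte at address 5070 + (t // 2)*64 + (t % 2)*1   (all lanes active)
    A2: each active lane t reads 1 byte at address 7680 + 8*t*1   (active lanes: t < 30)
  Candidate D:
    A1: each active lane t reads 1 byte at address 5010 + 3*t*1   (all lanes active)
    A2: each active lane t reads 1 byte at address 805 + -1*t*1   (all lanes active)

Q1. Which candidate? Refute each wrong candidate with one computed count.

B: A2 gives 2 transactions, not 3
C: A1 gives 9 transactions, not 5
D: A1 gives 1 transaction, not 5
A: all counts match (5,3)

Answer: A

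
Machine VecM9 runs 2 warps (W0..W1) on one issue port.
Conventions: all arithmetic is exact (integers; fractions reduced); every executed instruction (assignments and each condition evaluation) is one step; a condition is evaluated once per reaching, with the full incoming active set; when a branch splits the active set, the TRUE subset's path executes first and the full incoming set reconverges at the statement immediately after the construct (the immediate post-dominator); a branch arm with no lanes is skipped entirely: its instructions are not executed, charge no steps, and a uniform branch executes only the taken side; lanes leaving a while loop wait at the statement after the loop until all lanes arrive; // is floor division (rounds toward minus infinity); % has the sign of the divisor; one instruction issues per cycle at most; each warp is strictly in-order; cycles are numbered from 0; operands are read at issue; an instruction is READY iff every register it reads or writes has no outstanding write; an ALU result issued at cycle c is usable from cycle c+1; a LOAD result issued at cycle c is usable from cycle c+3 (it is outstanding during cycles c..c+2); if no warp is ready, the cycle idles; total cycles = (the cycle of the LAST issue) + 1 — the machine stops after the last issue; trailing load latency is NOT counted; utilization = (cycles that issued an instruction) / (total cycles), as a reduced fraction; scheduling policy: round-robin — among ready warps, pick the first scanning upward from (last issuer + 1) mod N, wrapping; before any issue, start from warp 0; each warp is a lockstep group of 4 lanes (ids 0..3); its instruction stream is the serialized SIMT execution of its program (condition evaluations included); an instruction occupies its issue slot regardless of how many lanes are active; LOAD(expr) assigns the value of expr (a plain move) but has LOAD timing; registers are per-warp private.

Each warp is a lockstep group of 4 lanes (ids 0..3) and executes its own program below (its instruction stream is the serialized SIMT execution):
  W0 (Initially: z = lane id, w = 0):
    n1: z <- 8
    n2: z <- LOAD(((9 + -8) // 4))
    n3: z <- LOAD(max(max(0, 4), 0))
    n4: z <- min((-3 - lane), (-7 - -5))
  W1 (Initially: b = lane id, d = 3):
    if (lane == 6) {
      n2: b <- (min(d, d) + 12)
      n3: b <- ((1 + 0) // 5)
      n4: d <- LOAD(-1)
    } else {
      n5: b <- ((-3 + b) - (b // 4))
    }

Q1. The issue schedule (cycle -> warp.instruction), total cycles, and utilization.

cycle 0: W0.I0
cycle 1: W1.I0
cycle 2: W0.I1
cycle 3: W1.I1
cycle 4: idle
cycle 5: W0.I2
cycle 6: idle
cycle 7: idle
cycle 8: W0.I3

Answer: 9 cycles, utilization 2/3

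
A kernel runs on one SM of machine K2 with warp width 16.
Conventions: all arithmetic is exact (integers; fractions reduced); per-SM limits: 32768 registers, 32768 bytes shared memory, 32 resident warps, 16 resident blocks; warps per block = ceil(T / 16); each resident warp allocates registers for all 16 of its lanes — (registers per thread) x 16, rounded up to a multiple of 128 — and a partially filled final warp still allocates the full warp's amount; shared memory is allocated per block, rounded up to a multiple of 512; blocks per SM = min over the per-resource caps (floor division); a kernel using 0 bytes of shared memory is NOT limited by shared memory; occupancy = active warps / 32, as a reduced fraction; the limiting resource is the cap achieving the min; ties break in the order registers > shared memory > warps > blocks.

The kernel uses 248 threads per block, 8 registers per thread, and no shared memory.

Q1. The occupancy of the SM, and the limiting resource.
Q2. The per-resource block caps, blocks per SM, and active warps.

Answer: occupancy 1, limited by warps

registers: 16 blocks
shared memory: no limit (kernel uses none)
warps: 2 blocks
blocks: 16 blocks

Answer: 2 blocks, 32 active warps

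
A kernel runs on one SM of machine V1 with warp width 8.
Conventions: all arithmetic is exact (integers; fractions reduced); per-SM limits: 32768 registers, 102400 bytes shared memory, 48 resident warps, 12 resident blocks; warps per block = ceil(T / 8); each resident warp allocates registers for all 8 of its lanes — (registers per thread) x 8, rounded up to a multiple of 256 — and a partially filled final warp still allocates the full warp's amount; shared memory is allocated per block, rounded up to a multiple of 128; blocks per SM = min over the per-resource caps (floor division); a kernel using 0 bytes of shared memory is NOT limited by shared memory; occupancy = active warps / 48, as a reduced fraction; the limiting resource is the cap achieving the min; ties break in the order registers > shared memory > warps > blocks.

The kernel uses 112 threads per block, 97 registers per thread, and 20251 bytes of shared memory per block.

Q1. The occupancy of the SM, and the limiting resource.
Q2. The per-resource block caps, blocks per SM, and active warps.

Answer: occupancy 7/12, limited by registers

registers: 2 blocks
shared memory: 5 blocks
warps: 3 blocks
blocks: 12 blocks

Answer: 2 blocks, 28 active warps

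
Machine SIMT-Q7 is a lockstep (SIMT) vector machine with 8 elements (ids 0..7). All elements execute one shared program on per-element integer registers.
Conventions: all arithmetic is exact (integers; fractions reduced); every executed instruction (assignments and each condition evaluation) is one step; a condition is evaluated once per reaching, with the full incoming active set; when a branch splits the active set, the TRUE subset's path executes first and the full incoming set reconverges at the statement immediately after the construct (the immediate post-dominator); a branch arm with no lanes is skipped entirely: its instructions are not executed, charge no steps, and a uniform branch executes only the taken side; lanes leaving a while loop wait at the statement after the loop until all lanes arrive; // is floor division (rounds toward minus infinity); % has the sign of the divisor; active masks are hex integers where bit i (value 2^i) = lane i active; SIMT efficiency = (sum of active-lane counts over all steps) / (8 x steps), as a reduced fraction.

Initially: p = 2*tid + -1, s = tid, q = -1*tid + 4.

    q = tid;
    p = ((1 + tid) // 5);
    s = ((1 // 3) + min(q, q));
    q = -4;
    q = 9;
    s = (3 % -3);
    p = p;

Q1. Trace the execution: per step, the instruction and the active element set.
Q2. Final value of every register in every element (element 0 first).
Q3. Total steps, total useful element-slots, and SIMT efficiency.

step 0: q <- tid                     0xff
step 1: p <- ((1 + tid) // 5)        0xff
step 2: s <- ((1 // 3) + min(q, q))  0xff
step 3: q <- -4                      0xff
step 4: q <- 9                       0xff
step 5: s <- (3 % -3)                0xff
step 6: p <- p                       0xff

Answer: 7 steps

p: 0,0,0,0,1,1,1,1
s: 0,0,0,0,0,0,0,0
q: 9,9,9,9,9,9,9,9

steps = 7; useful = 56; efficiency = 56/56 = 1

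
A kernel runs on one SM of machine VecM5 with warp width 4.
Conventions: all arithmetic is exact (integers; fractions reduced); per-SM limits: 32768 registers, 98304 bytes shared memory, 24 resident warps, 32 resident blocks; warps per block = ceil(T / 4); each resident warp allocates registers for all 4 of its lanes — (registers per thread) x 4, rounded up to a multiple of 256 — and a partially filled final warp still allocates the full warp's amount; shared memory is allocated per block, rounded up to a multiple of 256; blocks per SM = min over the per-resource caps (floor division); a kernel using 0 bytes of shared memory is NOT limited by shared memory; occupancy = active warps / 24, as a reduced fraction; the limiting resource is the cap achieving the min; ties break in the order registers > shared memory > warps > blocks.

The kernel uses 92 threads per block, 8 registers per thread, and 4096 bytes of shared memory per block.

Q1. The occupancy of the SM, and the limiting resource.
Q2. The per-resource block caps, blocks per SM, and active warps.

Answer: occupancy 23/24, limited by warps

registers: 5 blocks
shared memory: 24 blocks
warps: 1 block
blocks: 32 blocks

Answer: 1 block, 23 active warps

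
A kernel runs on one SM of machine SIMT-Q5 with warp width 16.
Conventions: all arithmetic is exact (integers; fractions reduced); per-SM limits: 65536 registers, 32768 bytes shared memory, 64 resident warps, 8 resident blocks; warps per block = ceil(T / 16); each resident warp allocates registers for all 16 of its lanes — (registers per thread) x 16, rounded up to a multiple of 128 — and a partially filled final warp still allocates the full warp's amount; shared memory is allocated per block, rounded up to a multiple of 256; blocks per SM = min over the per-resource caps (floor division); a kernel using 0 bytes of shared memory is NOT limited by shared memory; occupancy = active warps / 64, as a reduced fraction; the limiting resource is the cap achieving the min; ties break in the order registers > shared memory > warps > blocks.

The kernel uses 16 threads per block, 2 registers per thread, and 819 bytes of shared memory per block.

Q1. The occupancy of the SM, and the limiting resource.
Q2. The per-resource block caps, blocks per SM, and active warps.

Answer: occupancy 1/8, limited by blocks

registers: 512 blocks
shared memory: 32 blocks
warps: 64 blocks
blocks: 8 blocks

Answer: 8 blocks, 8 active warps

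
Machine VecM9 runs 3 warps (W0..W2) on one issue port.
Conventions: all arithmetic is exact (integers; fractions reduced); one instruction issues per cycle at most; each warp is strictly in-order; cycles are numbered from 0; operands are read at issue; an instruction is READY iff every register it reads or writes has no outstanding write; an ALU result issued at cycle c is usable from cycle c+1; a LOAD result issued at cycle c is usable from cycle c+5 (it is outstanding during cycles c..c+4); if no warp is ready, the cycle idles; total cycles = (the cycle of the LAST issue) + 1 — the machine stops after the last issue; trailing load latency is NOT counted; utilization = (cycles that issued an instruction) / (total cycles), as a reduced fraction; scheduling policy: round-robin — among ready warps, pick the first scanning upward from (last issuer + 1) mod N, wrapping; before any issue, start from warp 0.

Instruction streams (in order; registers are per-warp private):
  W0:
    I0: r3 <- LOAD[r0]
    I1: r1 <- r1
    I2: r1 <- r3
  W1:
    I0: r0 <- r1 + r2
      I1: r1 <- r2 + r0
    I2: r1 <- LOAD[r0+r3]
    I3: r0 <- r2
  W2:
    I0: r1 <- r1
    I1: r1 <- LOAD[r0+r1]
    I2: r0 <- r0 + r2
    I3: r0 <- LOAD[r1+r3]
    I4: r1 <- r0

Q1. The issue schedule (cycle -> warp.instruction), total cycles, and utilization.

cycle 0: W0.I0
cycle 1: W1.I0
cycle 2: W2.I0
cycle 3: W0.I1
cycle 4: W1.I1
cycle 5: W2.I1
cycle 6: W0.I2
cycle 7: W1.I2
cycle 8: W2.I2
cycle 9: W1.I3
cycle 10: W2.I3
cycle 11: idle
cycle 12: idle
cycle 13: idle
cycle 14: idle
cycle 15: W2.I4

Answer: 16 cycles, utilization 3/4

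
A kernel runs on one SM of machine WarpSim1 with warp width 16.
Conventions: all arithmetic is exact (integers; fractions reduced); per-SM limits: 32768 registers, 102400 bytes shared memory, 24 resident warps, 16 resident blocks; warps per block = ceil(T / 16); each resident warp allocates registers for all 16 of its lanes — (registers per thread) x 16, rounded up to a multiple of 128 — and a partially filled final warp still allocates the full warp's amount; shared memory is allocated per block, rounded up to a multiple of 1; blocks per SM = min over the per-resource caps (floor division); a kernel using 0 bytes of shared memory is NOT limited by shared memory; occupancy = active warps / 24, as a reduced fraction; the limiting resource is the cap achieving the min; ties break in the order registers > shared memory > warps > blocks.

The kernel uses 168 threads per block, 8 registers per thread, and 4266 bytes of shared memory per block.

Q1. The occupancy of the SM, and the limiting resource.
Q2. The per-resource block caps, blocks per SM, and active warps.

Answer: occupancy 11/12, limited by warps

registers: 23 blocks
shared memory: 24 blocks
warps: 2 blocks
blocks: 16 blocks

Answer: 2 blocks, 22 active warps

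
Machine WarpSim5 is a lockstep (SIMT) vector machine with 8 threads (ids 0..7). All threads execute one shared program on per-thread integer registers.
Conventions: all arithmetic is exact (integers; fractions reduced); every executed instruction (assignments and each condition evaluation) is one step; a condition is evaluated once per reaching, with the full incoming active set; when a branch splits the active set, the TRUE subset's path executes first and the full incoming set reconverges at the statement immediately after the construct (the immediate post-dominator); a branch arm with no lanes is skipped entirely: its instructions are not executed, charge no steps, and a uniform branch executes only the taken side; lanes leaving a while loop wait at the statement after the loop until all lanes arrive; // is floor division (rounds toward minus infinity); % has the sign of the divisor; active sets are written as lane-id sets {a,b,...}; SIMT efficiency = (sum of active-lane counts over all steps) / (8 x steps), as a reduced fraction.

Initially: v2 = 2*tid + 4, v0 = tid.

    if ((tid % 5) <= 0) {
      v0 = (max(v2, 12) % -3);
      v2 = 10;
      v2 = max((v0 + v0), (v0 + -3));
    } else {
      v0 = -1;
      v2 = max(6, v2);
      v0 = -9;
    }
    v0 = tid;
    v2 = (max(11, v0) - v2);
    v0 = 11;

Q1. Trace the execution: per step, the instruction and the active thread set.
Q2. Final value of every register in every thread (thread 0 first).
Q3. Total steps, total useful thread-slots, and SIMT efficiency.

step 0: eval ((tid % 5) <= 0)        {0,1,2,3,4,5,6,7}
step 1: v0 <- (max(v2, 12) % -3)     {0,5}
step 2: v2 <- 10                     {0,5}
step 3: v2 <- max((v0 + v0), (v0 + -3)) {0,5}
step 4: v0 <- -1                     {1,2,3,4,6,7}
step 5: v2 <- max(6, v2)             {1,2,3,4,6,7}
step 6: v0 <- -9                     {1,2,3,4,6,7}
step 7: v0 <- tid                    {0,1,2,3,4,5,6,7}
step 8: v2 <- (max(11, v0) - v2)     {0,1,2,3,4,5,6,7}
step 9: v0 <- 11                     {0,1,2,3,4,5,6,7}

Answer: 10 steps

v2: 11,5,3,1,-1,13,-5,-7
v0: 11,11,11,11,11,11,11,11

steps = 10; useful = 56; efficiency = 56/80 = 7/10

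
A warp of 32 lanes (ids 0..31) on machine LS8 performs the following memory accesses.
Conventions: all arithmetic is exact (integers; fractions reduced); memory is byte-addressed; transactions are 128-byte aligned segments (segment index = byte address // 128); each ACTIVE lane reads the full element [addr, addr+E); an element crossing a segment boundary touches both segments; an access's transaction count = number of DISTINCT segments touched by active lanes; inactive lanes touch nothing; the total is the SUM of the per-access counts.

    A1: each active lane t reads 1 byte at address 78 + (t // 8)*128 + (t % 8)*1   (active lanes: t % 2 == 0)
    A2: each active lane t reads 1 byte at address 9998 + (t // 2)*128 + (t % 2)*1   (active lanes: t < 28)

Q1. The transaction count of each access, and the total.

A1: 4 transactions
A2: 14 transactions

Answer: 4,14; total 18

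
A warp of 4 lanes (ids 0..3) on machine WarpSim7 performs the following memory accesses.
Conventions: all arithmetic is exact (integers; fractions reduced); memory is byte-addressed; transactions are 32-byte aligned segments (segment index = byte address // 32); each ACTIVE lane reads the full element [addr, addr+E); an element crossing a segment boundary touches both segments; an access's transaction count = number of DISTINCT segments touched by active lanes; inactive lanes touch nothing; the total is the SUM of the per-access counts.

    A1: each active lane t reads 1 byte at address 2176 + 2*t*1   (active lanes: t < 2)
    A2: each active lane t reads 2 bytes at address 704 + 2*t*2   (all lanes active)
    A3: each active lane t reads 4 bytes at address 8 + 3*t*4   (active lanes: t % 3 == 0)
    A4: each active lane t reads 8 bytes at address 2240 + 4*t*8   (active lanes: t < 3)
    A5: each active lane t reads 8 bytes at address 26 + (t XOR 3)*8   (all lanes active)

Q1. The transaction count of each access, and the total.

A1: 1 transaction
A2: 1 transaction
A3: 2 transactions
A4: 3 transactions
A5: 2 transactions

Answer: 1,1,2,3,2; total 9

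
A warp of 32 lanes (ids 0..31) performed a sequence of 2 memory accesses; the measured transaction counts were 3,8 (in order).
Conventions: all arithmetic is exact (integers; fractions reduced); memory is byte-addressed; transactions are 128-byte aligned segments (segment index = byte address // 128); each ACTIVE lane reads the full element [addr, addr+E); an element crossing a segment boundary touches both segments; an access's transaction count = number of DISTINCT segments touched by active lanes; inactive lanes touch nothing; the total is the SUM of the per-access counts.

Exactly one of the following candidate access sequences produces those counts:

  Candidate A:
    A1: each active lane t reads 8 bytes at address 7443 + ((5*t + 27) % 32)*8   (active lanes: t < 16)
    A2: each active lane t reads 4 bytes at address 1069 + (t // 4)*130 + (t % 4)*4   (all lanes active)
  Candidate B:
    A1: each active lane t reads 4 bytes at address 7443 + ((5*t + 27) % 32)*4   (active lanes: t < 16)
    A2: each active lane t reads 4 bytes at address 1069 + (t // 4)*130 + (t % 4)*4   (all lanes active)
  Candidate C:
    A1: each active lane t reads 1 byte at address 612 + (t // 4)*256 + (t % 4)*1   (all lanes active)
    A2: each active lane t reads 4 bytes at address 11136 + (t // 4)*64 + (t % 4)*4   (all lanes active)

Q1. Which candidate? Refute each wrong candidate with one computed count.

B: A1 gives 2 transactions, not 3
C: A1 gives 8 transactions, not 3
A: all counts match (3,8)

Answer: A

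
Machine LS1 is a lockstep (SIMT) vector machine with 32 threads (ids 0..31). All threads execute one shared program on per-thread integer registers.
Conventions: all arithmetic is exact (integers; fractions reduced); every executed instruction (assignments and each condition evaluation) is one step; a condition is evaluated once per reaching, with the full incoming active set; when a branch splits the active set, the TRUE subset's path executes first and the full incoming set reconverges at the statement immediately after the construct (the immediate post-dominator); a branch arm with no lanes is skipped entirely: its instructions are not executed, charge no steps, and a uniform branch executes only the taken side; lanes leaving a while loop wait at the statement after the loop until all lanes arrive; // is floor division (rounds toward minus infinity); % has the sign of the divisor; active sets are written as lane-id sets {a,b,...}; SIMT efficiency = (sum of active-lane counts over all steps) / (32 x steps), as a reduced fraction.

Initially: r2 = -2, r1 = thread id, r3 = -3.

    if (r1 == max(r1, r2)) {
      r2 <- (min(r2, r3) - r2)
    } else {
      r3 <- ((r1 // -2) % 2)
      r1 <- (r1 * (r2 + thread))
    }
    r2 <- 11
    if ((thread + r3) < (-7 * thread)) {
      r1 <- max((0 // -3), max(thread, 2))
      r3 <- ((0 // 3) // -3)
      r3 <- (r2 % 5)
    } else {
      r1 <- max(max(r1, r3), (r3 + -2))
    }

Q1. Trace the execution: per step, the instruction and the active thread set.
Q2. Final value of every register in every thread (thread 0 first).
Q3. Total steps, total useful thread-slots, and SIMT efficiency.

step 0: eval (r1 == max(r1, r2))     {0,1,2,3,4,5,6,7,8,9,10,11,12,13,14,15,16,17,18,19,20,21,22,23,24,25,26,27,28,29,30,31}
step 1: r2 <- (min(r2, r3) - r2)     {0,1,2,3,4,5,6,7,8,9,10,11,12,13,14,15,16,17,18,19,20,21,22,23,24,25,26,27,28,29,30,31}
step 2: r2 <- 11                     {0,1,2,3,4,5,6,7,8,9,10,11,12,13,14,15,16,17,18,19,20,21,22,23,24,25,26,27,28,29,30,31}
step 3: eval ((thread + r3) < (-7 * thread)) {0,1,2,3,4,5,6,7,8,9,10,11,12,13,14,15,16,17,18,19,20,21,22,23,24,25,26,27,28,29,30,31}
step 4: r1 <- max((0 // -3), max(thread, 2)) {0}
step 5: r3 <- ((0 // 3) // -3)       {0}
step 6: r3 <- (r2 % 5)               {0}
step 7: r1 <- max(max(r1, r3), (r3 + -2)) {1,2,3,4,5,6,7,8,9,10,11,12,13,14,15,16,17,18,19,20,21,22,23,24,25,26,27,28,29,30,31}

Answer: 8 steps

r2: 11,11,11,11,11,11,11,11,11,11,11,11,11,11,11,11,11,11,11,11,11,11,11,11,11,11,11,11,11,11,11,11
r1: 2,1,2,3,4,5,6,7,8,9,10,11,12,13,14,15,16,17,18,19,20,21,22,23,24,25,26,27,28,29,30,31
r3: 1,-3,-3,-3,-3,-3,-3,-3,-3,-3,-3,-3,-3,-3,-3,-3,-3,-3,-3,-3,-3,-3,-3,-3,-3,-3,-3,-3,-3,-3,-3,-3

steps = 8; useful = 162; efficiency = 162/256 = 81/128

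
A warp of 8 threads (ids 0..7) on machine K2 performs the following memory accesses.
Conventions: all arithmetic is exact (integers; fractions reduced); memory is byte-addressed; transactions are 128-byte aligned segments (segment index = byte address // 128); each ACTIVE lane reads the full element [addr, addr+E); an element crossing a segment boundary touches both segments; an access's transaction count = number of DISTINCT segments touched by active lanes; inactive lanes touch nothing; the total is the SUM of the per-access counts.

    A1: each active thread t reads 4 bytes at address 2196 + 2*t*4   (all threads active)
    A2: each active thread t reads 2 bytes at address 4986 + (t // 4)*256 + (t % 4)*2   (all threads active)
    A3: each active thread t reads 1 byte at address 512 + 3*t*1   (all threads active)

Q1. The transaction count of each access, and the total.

A1: 1 transaction
A2: 4 transactions
A3: 1 transaction

Answer: 1,4,1; total 6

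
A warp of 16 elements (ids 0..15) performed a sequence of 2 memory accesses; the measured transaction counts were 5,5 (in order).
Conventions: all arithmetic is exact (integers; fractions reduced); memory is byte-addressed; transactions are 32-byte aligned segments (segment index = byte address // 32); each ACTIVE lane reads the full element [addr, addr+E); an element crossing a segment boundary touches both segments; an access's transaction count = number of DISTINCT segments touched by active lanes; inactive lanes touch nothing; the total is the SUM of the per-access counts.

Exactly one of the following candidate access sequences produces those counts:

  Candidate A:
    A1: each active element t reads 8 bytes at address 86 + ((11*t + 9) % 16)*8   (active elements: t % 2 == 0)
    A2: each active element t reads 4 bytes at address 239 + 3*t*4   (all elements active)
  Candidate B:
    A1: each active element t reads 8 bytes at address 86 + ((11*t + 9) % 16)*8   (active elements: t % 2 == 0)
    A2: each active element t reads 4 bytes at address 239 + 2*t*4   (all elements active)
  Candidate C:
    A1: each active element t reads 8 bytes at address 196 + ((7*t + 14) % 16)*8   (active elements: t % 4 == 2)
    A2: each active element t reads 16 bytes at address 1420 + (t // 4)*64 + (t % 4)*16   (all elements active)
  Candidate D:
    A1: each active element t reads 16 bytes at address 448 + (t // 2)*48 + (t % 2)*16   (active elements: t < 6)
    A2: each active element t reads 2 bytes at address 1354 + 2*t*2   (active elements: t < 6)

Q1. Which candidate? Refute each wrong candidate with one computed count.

A: A2 gives 7 transactions, not 5
C: A1 gives 4 transactions, not 5
D: A1 gives 4 transactions, not 5
B: all counts match (5,5)

Answer: B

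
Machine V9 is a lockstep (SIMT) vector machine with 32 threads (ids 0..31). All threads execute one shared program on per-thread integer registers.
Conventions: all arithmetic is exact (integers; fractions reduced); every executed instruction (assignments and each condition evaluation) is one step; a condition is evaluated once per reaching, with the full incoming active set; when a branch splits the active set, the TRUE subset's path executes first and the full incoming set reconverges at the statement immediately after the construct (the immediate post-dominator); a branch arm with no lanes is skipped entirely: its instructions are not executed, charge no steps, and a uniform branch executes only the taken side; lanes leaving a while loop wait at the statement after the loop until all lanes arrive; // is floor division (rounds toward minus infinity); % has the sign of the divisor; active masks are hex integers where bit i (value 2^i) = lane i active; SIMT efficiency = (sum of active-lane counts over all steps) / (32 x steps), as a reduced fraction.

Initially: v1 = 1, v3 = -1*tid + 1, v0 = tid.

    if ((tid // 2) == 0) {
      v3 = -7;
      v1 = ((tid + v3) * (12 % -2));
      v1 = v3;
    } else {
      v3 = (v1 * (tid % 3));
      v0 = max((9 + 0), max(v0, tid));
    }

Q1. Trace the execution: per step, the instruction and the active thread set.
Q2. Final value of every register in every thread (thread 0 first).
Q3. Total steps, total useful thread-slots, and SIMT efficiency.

step 0: eval ((tid // 2) == 0)       0xffffffff
step 1: v3 <- -7                     0x00000003
step 2: v1 <- ((tid + v3) * (12 % -2)) 0x00000003
step 3: v1 <- v3                     0x00000003
step 4: v3 <- (v1 * (tid % 3))       0xfffffffc
step 5: v0 <- max((9 + 0), max(v0, tid)) 0xfffffffc

Answer: 6 steps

v1: -7,-7,1,1,1,1,1,1,1,1,1,1,1,1,1,1,1,1,1,1,1,1,1,1,1,1,1,1,1,1,1,1
v3: -7,-7,2,0,1,2,0,1,2,0,1,2,0,1,2,0,1,2,0,1,2,0,1,2,0,1,2,0,1,2,0,1
v0: 0,1,9,9,9,9,9,9,9,9,10,11,12,13,14,15,16,17,18,19,20,21,22,23,24,25,26,27,28,29,30,31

steps = 6; useful = 98; efficiency = 98/192 = 49/96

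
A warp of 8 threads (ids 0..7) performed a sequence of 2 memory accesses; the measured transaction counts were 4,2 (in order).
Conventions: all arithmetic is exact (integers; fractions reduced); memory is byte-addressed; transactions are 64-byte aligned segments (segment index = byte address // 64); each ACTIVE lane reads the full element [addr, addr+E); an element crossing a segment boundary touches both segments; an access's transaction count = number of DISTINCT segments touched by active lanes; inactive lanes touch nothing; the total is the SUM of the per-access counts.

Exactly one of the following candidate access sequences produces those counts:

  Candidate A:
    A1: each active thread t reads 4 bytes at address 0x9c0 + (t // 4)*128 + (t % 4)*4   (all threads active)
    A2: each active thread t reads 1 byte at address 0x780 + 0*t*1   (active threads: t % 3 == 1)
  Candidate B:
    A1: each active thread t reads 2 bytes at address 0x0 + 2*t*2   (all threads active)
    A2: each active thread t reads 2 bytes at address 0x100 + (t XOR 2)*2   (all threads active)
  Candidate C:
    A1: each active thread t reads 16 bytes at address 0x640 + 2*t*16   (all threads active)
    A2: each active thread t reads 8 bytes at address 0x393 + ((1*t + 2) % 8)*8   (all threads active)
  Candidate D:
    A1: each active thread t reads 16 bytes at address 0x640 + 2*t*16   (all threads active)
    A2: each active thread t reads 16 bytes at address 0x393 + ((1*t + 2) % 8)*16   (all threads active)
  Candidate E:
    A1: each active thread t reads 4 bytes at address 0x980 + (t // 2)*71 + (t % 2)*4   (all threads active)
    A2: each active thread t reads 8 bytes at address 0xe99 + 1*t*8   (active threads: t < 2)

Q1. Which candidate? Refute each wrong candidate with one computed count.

A: A1 gives 2 transactions, not 4
B: A1 gives 1 transaction, not 4
D: A2 gives 3 transactions, not 2
E: A2 gives 1 transaction, not 2
C: all counts match (4,2)

Answer: C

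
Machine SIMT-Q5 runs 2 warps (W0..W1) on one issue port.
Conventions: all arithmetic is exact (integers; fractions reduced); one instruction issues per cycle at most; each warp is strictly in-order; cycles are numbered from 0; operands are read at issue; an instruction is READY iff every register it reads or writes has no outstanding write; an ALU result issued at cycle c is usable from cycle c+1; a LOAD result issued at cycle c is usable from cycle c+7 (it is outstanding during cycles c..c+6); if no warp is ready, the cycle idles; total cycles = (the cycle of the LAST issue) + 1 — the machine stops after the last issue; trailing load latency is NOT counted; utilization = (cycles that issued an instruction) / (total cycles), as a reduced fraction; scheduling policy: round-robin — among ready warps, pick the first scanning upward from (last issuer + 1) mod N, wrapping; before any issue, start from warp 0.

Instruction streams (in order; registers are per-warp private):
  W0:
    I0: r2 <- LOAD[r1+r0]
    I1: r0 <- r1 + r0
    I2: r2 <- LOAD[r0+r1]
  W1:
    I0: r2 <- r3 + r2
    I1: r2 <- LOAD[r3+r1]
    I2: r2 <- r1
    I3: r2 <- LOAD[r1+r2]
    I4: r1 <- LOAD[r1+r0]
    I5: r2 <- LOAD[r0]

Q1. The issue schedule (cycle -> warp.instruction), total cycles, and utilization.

cycle 0: W0.I0
cycle 1: W1.I0
cycle 2: W0.I1
cycle 3: W1.I1
cycle 4: idle
cycle 5: idle
cycle 6: idle
cycle 7: W0.I2
cycle 8: idle
cycle 9: idle
cycle 10: W1.I2
cycle 11: W1.I3
cycle 12: W1.I4
cycle 13: idle
cycle 14: idle
cycle 15: idle
cycle 16: idle
cycle 17: idle
cycle 18: W1.I5

Answer: 19 cycles, utilization 9/19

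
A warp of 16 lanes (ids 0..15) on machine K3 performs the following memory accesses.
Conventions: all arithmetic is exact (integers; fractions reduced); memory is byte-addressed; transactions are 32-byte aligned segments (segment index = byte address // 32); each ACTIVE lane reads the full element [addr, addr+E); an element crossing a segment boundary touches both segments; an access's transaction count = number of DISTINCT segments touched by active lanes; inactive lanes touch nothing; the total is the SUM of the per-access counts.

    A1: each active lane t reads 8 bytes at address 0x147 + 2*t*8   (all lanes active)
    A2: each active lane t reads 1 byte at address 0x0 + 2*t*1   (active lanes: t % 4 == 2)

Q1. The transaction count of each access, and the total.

A1: 8 transactions
A2: 1 transaction

Answer: 8,1; total 9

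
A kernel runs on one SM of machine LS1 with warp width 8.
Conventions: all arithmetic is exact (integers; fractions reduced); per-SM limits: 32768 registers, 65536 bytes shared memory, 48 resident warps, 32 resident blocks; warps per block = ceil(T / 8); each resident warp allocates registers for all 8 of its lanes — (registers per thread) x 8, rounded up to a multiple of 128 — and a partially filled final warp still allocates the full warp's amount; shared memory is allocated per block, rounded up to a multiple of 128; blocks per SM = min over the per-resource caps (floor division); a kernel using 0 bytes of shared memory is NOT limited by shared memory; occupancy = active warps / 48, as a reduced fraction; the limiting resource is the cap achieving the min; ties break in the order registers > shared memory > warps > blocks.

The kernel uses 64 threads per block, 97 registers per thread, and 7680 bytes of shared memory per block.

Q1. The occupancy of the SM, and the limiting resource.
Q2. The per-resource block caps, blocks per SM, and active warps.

Answer: occupancy 2/3, limited by registers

registers: 4 blocks
shared memory: 8 blocks
warps: 6 blocks
blocks: 32 blocks

Answer: 4 blocks, 32 active warps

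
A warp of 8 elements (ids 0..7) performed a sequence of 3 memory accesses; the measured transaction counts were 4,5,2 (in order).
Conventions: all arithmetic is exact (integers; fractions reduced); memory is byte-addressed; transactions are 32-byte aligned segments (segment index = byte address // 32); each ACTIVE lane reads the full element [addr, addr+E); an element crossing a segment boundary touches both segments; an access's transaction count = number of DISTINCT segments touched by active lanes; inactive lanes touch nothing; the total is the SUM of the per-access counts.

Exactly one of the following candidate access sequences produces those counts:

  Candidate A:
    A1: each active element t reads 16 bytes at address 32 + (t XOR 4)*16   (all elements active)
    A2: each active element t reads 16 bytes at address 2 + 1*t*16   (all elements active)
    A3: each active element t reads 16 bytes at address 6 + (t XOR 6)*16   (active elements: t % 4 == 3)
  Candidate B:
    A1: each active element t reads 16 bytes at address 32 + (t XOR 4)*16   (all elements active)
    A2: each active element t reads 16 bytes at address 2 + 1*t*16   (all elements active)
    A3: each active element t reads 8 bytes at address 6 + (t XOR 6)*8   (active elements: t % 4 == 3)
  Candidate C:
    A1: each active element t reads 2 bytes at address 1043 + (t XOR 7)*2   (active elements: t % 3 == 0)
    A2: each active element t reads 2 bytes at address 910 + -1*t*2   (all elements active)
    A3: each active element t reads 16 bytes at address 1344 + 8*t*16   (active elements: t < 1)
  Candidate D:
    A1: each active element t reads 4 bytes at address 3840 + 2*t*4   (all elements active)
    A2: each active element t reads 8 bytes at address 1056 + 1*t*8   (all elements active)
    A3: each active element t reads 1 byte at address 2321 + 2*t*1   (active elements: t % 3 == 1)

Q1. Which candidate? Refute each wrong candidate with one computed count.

A: A3 gives 4 transactions, not 2
C: A1 gives 2 transactions, not 4
D: A1 gives 2 transactions, not 4
B: all counts match (4,5,2)

Answer: B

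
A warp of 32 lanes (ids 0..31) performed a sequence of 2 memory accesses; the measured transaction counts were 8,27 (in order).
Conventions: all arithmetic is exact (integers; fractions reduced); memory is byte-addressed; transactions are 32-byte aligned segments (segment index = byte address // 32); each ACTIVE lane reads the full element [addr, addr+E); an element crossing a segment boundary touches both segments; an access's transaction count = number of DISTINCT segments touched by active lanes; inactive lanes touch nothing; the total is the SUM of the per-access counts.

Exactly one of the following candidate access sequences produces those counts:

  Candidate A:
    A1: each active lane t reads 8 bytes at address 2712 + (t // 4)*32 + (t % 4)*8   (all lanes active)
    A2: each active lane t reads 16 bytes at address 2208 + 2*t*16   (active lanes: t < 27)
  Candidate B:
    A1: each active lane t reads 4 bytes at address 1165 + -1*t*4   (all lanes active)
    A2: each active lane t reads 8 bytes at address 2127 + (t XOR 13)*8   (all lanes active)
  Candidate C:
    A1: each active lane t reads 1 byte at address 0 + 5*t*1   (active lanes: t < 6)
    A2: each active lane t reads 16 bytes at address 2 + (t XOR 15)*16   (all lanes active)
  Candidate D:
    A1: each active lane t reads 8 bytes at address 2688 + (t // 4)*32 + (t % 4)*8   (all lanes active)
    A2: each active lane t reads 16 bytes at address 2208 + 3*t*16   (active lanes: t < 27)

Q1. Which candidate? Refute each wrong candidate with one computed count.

A: A1 gives 9 transactions, not 8
B: A1 gives 5 transactions, not 8
C: A1 gives 1 transaction, not 8
D: all counts match (8,27)

Answer: D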